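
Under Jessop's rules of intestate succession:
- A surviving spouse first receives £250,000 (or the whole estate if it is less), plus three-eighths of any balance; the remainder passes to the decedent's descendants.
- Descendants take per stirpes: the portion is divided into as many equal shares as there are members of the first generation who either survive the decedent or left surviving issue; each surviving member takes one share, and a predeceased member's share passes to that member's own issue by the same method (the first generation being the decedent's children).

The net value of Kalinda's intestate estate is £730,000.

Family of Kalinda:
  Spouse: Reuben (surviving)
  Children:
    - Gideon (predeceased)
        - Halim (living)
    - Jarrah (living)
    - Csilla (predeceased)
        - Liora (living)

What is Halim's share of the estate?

Halim receives £100,000.

Reuben first takes £250,000, leaving a balance of £480,000. Reuben then takes three-eighths of the balance (£180,000), for a total of £430,000. The remaining £300,000 passes to the descendants.
The descendants' portion (£300,000) is divided into 3 shares of £100,000: Jarrah takes £100,000; Gideon's £100,000 share passes to Gideon's issue; Csilla's £100,000 share passes to Csilla's issue.
Gideon's share (£100,000) passes entirely to Halim.
Csilla's share (£100,000) passes entirely to Liora.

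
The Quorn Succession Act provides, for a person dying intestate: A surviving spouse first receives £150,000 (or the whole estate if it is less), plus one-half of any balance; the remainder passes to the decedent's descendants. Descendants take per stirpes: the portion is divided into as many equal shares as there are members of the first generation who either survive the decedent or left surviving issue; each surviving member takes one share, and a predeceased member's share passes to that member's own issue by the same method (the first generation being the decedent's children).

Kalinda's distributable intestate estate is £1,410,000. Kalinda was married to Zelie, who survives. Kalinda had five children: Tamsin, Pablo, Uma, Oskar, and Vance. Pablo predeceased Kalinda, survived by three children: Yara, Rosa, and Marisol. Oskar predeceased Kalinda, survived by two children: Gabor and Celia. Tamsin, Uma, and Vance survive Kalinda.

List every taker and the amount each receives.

Zelie: £780,000; Tamsin: £126,000; Yara: £42,000; Rosa: £42,000; Marisol: £42,000; Uma: £126,000; Gabor: £63,000; Celia: £63,000; Vance: £126,000

Zelie first takes £150,000, leaving a balance of £1,260,000. Zelie then takes one-half of the balance (£630,000), for a total of £780,000. The remaining £630,000 passes to the descendants.
The descendants' portion (£630,000) is divided into 5 shares of £126,000: Tamsin, Uma, and Vance each take £126,000; Pablo's £126,000 share passes to Pablo's issue; Oskar's £126,000 share passes to Oskar's issue.
Pablo's share (£126,000) is divided into 3 shares of £42,000: Yara, Rosa, and Marisol each take £42,000.
Oskar's share (£126,000) is divided into 2 shares of £63,000: Gabor and Celia each take £63,000.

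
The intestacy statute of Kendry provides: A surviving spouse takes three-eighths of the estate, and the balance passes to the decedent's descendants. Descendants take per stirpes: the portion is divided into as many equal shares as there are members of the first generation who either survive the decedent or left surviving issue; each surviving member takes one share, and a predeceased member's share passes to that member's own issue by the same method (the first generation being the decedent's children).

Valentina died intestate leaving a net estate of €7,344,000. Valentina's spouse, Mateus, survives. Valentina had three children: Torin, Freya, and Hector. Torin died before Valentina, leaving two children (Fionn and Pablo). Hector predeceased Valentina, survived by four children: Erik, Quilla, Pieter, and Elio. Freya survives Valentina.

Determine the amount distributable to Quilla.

Mateus takes three-eighths of €7,344,000 = €2,754,000. The remaining €4,590,000 passes to the descendants.
The descendants' portion (€4,590,000) is divided into 3 shares of €1,530,000: Freya takes €1,530,000; Torin's €1,530,000 share passes to Torin's issue; Hector's €1,530,000 share passes to Hector's issue.
Torin's share (€1,530,000) is divided into 2 shares of €765,000: Fionn and Pablo each take €765,000.
Hector's share (€1,530,000) is divided into 4 shares of €382,500: Erik, Quilla, Pieter, and Elio each take €382,500.

Quilla receives €382,500.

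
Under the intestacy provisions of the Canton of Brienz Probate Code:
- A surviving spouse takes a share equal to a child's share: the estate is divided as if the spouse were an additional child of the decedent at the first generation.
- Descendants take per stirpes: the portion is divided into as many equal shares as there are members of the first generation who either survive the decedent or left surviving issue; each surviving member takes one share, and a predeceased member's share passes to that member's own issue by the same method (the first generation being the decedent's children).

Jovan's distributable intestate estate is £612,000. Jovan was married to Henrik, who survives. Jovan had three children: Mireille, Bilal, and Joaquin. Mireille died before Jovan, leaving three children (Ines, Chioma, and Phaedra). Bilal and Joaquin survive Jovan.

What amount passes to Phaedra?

The spouse counts as an additional share at the children's level, so there are 4 primary shares of £153,000. Henrik takes one such share (£153,000).
The children's combined portion (£459,000) is divided into 3 shares of £153,000: Bilal and Joaquin each take £153,000; Mireille's £153,000 share passes to Mireille's issue.
Mireille's share (£153,000) is divided into 3 shares of £51,000: Ines, Chioma, and Phaedra each take £51,000.

Phaedra receives £51,000.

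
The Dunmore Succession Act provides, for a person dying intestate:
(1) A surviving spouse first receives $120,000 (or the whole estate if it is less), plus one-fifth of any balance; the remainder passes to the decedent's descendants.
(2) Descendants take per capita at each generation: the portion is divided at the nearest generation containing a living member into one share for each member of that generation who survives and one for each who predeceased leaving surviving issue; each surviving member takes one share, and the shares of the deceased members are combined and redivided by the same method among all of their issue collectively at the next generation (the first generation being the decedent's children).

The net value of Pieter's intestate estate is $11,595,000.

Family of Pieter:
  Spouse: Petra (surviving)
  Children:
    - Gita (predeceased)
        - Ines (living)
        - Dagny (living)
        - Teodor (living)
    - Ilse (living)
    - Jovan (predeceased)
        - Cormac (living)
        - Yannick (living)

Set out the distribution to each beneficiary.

Petra first takes $120,000, leaving a balance of $11,475,000. Petra then takes one-fifth of the balance ($2,295,000), for a total of $2,415,000. The remaining $9,180,000 passes to the descendants.
The descendants' portion ($9,180,000) is divided at the children's generation into 3 shares of $3,060,000. Ilse takes $3,060,000. The 2 shares of the deceased (Gita and Jovan) are combined into a pool of $6,120,000.
That pool ($6,120,000) is divided at the grandchildren's generation equally among Ines, Dagny, Teodor, Cormac, and Yannick: $1,224,000 each.

Petra: $2,415,000; Ines: $1,224,000; Dagny: $1,224,000; Teodor: $1,224,000; Ilse: $3,060,000; Cormac: $1,224,000; Yannick: $1,224,000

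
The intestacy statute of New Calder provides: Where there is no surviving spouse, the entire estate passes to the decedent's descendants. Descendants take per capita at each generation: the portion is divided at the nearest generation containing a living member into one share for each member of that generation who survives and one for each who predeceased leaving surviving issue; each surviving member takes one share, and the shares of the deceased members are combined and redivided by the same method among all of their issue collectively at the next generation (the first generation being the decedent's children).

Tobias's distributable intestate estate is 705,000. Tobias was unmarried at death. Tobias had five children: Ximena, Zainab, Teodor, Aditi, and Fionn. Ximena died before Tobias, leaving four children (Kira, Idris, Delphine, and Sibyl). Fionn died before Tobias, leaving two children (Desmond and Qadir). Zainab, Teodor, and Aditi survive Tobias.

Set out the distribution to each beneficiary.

The entire 705,000 passes to the descendants.
That amount (705,000) is divided at the children's generation into 5 shares of 141,000. Zainab, Teodor, and Aditi each take 141,000. The 2 shares of the deceased (Ximena and Fionn) are combined into a pool of 282,000.
That pool (282,000) is divided at the grandchildren's generation equally among Kira, Idris, Delphine, Sibyl, Desmond, and Qadir: 47,000 each.

Kira: 47,000; Idris: 47,000; Delphine: 47,000; Sibyl: 47,000; Zainab: 141,000; Teodor: 141,000; Aditi: 141,000; Desmond: 47,000; Qadir: 47,000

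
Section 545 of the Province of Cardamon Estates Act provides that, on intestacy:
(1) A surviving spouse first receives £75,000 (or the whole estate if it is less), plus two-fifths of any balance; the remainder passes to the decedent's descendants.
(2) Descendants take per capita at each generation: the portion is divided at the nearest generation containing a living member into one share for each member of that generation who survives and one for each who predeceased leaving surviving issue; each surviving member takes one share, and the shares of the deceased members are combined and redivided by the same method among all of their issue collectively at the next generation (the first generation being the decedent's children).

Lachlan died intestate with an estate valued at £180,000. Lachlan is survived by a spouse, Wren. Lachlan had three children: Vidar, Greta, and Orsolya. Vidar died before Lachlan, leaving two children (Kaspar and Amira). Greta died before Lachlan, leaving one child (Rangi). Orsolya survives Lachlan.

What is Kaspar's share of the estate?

Wren first takes £75,000, leaving a balance of £105,000. Wren then takes two-fifths of the balance (£42,000), for a total of £117,000. The remaining £63,000 passes to the descendants.
The descendants' portion (£63,000) is divided at the children's generation into 3 shares of £21,000. Orsolya takes £21,000. The 2 shares of the deceased (Vidar and Greta) are combined into a pool of £42,000.
That pool (£42,000) is divided at the grandchildren's generation equally among Kaspar, Amira, and Rangi: £14,000 each.

Kaspar receives £14,000.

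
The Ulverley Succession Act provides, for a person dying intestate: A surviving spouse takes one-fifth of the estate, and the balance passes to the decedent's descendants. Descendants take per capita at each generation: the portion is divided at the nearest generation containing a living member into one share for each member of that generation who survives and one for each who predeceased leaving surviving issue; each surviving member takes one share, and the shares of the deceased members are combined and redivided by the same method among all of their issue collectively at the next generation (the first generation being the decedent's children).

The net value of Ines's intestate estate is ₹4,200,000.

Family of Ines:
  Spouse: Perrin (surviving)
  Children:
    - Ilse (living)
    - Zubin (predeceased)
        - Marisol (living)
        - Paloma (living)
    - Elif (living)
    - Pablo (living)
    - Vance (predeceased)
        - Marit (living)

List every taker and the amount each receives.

Perrin takes one-fifth of ₹4,200,000 = ₹840,000. The remaining ₹3,360,000 passes to the descendants.
The descendants' portion (₹3,360,000) is divided at the children's generation into 5 shares of ₹672,000. Ilse, Elif, and Pablo each take ₹672,000. The 2 shares of the deceased (Zubin and Vance) are combined into a pool of ₹1,344,000.
That pool (₹1,344,000) is divided at the grandchildren's generation equally among Marisol, Paloma, and Marit: ₹448,000 each.

Perrin: ₹840,000; Ilse: ₹672,000; Marisol: ₹448,000; Paloma: ₹448,000; Elif: ₹672,000; Pablo: ₹672,000; Marit: ₹448,000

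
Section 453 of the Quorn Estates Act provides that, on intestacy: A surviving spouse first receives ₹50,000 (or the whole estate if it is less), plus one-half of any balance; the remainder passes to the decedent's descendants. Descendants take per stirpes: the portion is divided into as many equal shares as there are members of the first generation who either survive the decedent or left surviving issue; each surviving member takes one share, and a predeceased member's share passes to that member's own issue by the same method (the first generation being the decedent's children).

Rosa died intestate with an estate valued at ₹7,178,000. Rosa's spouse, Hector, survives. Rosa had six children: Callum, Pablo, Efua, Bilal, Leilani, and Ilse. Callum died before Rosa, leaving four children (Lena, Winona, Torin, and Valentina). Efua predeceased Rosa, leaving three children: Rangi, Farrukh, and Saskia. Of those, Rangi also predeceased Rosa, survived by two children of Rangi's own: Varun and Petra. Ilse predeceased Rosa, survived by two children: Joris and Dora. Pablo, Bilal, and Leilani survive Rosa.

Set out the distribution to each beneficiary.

Hector first takes ₹50,000, leaving a balance of ₹7,128,000. Hector then takes one-half of the balance (₹3,564,000), for a total of ₹3,614,000. The remaining ₹3,564,000 passes to the descendants.
The descendants' portion (₹3,564,000) is divided into 6 shares of ₹594,000: Pablo, Bilal, and Leilani each take ₹594,000; Callum's ₹594,000 share passes to Callum's issue; Efua's ₹594,000 share passes to Efua's issue; Ilse's ₹594,000 share passes to Ilse's issue.
Callum's share (₹594,000) is divided into 4 shares of ₹148,500: Lena, Winona, Torin, and Valentina each take ₹148,500.
Efua's share (₹594,000) is divided into 3 shares of ₹198,000: Farrukh and Saskia each take ₹198,000; Rangi's ₹198,000 share passes to Rangi's issue.
Rangi's share (₹198,000) is divided into 2 shares of ₹99,000: Varun and Petra each take ₹99,000.
Ilse's share (₹594,000) is divided into 2 shares of ₹297,000: Joris and Dora each take ₹297,000.

Hector: ₹3,614,000; Lena: ₹148,500; Winona: ₹148,500; Torin: ₹148,500; Valentina: ₹148,500; Pablo: ₹594,000; Varun: ₹99,000; Petra: ₹99,000; Farrukh: ₹198,000; Saskia: ₹198,000; Bilal: ₹594,000; Leilani: ₹594,000; Joris: ₹297,000; Dora: ₹297,000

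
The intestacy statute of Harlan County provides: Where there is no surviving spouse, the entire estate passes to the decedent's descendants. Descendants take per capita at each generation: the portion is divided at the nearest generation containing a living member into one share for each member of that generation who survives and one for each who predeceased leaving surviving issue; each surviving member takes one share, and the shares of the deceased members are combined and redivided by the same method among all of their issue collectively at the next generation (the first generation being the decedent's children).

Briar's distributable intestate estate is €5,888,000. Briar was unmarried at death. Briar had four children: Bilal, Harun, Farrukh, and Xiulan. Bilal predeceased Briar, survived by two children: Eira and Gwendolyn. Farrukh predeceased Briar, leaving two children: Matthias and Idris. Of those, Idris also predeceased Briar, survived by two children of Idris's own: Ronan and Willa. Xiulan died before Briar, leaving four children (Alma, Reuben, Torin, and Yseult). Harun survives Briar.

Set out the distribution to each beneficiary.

Eira: €552,000; Gwendolyn: €552,000; Harun: €1,472,000; Matthias: €552,000; Ronan: €276,000; Willa: €276,000; Alma: €552,000; Reuben: €552,000; Torin: €552,000; Yseult: €552,000

The entire €5,888,000 passes to the descendants.
That amount (€5,888,000) is divided at the children's generation into 4 shares of €1,472,000. Harun takes €1,472,000. The 3 shares of the deceased (Bilal, Farrukh, and Xiulan) are combined into a pool of €4,416,000.
That pool (€4,416,000) is divided at the grandchildren's generation into 8 shares of €552,000. Eira, Gwendolyn, Matthias, Alma, Reuben, Torin, and Yseult each take €552,000. The remaining share for the deceased Idris (€552,000) is carried to the next generation.
That pool (€552,000) is divided at the great-grandchildren's generation equally among Ronan and Willa: €276,000 each.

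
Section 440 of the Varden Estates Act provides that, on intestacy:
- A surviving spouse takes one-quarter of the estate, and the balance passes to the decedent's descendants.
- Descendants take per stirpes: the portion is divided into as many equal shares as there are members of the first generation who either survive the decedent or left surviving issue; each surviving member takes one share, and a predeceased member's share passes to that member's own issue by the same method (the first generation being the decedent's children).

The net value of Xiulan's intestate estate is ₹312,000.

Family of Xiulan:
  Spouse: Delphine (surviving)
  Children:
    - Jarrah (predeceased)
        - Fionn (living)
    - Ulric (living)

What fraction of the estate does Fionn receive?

Delphine takes one-quarter of ₹312,000 = ₹78,000. The remaining ₹234,000 passes to the descendants.
The descendants' portion (₹234,000) is divided into 2 shares of ₹117,000: Ulric takes ₹117,000; Jarrah's ₹117,000 share passes to Jarrah's issue.
Jarrah's share (₹117,000) passes entirely to Fionn.

Fionn receives 3/8 of the estate.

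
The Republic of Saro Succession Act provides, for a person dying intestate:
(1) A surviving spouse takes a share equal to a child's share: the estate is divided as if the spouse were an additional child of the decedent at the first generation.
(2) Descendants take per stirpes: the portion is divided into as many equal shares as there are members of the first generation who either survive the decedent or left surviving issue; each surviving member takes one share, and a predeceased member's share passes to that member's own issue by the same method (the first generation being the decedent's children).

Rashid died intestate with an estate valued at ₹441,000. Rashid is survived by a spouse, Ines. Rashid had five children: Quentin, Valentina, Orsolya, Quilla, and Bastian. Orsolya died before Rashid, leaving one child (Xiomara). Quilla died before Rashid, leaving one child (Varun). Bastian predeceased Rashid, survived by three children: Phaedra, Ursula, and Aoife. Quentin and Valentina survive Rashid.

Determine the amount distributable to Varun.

Varun receives ₹73,500.

The spouse counts as an additional share at the children's level, so there are 6 primary shares of ₹73,500. Ines takes one such share (₹73,500).
The children's combined portion (₹367,500) is divided into 5 shares of ₹73,500: Quentin and Valentina each take ₹73,500; Orsolya's ₹73,500 share passes to Orsolya's issue; Quilla's ₹73,500 share passes to Quilla's issue; Bastian's ₹73,500 share passes to Bastian's issue.
Orsolya's share (₹73,500) passes entirely to Xiomara.
Quilla's share (₹73,500) passes entirely to Varun.
Bastian's share (₹73,500) is divided into 3 shares of ₹24,500: Phaedra, Ursula, and Aoife each take ₹24,500.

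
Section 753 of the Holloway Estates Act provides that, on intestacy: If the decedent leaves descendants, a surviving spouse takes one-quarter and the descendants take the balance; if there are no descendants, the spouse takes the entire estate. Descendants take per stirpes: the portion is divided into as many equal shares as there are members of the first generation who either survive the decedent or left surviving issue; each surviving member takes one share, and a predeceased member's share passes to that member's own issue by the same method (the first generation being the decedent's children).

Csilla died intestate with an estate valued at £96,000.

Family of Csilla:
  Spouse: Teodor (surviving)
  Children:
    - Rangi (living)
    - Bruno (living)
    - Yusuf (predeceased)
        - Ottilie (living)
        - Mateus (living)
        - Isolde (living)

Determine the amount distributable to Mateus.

Mateus receives £8,000.

Teodor takes one-quarter of £96,000 = £24,000. The remaining £72,000 passes to the descendants.
The descendants' portion (£72,000) is divided into 3 shares of £24,000: Rangi and Bruno each take £24,000; Yusuf's £24,000 share passes to Yusuf's issue.
Yusuf's share (£24,000) is divided into 3 shares of £8,000: Ottilie, Mateus, and Isolde each take £8,000.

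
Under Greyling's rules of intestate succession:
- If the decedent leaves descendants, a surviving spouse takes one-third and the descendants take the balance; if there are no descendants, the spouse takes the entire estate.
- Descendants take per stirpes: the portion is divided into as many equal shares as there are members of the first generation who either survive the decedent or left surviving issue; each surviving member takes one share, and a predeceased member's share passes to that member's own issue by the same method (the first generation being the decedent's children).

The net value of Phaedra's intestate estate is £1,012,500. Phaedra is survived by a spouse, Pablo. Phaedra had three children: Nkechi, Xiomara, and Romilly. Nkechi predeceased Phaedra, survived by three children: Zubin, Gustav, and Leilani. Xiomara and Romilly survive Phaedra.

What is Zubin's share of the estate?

Zubin receives £75,000.

Pablo takes one-third of £1,012,500 = £337,500. The remaining £675,000 passes to the descendants.
The descendants' portion (£675,000) is divided into 3 shares of £225,000: Xiomara and Romilly each take £225,000; Nkechi's £225,000 share passes to Nkechi's issue.
Nkechi's share (£225,000) is divided into 3 shares of £75,000: Zubin, Gustav, and Leilani each take £75,000.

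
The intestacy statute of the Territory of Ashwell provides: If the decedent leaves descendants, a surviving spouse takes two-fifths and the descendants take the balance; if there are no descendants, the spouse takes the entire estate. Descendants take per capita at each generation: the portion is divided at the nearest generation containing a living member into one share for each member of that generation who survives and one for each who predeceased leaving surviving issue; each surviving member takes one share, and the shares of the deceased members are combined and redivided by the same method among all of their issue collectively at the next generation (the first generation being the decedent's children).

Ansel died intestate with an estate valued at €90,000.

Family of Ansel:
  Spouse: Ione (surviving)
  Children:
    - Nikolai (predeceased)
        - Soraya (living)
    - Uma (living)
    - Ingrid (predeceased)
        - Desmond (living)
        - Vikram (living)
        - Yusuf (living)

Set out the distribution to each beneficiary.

Ione: €36,000; Soraya: €9,000; Uma: €18,000; Desmond: €9,000; Vikram: €9,000; Yusuf: €9,000

Ione takes two-fifths of €90,000 = €36,000. The remaining €54,000 passes to the descendants.
The descendants' portion (€54,000) is divided at the children's generation into 3 shares of €18,000. Uma takes €18,000. The 2 shares of the deceased (Nikolai and Ingrid) are combined into a pool of €36,000.
That pool (€36,000) is divided at the grandchildren's generation equally among Soraya, Desmond, Vikram, and Yusuf: €9,000 each.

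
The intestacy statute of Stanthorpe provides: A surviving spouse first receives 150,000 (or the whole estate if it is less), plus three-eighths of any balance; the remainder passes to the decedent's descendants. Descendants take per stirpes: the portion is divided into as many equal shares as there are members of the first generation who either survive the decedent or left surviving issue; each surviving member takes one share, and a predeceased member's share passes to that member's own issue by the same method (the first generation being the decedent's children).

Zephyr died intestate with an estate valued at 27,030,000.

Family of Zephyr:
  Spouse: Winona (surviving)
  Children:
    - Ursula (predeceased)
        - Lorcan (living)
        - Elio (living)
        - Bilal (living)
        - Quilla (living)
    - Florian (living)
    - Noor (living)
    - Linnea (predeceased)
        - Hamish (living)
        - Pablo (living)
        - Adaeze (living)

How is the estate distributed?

Winona: 10,230,000; Lorcan: 1,050,000; Elio: 1,050,000; Bilal: 1,050,000; Quilla: 1,050,000; Florian: 4,200,000; Noor: 4,200,000; Hamish: 1,400,000; Pablo: 1,400,000; Adaeze: 1,400,000

Winona first takes 150,000, leaving a balance of 26,880,000. Winona then takes three-eighths of the balance (10,080,000), for a total of 10,230,000. The remaining 16,800,000 passes to the descendants.
The descendants' portion (16,800,000) is divided into 4 shares of 4,200,000: Florian and Noor each take 4,200,000; Ursula's 4,200,000 share passes to Ursula's issue; Linnea's 4,200,000 share passes to Linnea's issue.
Ursula's share (4,200,000) is divided into 4 shares of 1,050,000: Lorcan, Elio, Bilal, and Quilla each take 1,050,000.
Linnea's share (4,200,000) is divided into 3 shares of 1,400,000: Hamish, Pablo, and Adaeze each take 1,400,000.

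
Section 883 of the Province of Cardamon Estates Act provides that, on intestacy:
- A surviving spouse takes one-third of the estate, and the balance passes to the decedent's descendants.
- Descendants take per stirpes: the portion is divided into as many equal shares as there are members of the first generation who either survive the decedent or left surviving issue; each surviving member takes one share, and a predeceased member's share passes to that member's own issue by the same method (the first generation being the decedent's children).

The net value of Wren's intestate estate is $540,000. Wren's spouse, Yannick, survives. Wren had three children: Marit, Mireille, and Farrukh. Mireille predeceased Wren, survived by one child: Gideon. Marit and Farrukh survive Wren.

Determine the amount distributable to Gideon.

Gideon receives $120,000.

Yannick takes one-third of $540,000 = $180,000. The remaining $360,000 passes to the descendants.
The descendants' portion ($360,000) is divided into 3 shares of $120,000: Marit and Farrukh each take $120,000; Mireille's $120,000 share passes to Mireille's issue.
Mireille's share ($120,000) passes entirely to Gideon.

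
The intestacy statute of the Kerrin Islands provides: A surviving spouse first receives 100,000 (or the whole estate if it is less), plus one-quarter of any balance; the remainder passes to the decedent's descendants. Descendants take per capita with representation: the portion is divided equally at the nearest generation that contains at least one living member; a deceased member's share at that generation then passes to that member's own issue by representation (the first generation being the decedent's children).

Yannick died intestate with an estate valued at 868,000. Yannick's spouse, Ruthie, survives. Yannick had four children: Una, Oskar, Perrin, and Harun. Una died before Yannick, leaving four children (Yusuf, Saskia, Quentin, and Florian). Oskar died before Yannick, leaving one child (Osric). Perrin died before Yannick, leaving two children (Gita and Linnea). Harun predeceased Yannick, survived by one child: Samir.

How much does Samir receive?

Samir receives 72,000.

Ruthie first takes 100,000, leaving a balance of 768,000. Ruthie then takes one-quarter of the balance (192,000), for a total of 292,000. The remaining 576,000 passes to the descendants.
No child survives, so the initial division is made at the grandchildren's generation.
The descendants' portion (576,000) is divided into 8 shares of 72,000: Yusuf, Saskia, Quentin, Florian, Osric, Gita, Linnea, and Samir each take 72,000.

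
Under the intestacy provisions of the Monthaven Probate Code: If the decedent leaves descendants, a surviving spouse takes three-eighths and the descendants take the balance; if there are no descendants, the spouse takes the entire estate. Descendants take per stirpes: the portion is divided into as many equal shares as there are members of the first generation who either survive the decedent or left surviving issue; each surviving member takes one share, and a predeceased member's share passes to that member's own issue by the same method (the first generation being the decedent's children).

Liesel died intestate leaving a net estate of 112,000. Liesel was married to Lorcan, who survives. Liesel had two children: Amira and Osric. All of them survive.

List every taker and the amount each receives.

Lorcan takes three-eighths of 112,000 = 42,000. The remaining 70,000 passes to the descendants.
The descendants' portion (70,000) is divided into 2 shares of 35,000: Amira and Osric each take 35,000.

Lorcan: 42,000; Amira: 35,000; Osric: 35,000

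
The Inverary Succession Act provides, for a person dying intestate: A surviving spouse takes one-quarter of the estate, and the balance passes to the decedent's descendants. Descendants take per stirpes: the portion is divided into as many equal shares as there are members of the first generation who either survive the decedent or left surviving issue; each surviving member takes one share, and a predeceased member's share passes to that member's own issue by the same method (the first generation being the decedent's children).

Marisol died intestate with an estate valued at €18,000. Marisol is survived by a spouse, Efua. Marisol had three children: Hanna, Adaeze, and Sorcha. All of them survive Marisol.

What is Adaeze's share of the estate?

Adaeze receives €4,500.

Efua takes one-quarter of €18,000 = €4,500. The remaining €13,500 passes to the descendants.
The descendants' portion (€13,500) is divided into 3 shares of €4,500: Hanna, Adaeze, and Sorcha each take €4,500.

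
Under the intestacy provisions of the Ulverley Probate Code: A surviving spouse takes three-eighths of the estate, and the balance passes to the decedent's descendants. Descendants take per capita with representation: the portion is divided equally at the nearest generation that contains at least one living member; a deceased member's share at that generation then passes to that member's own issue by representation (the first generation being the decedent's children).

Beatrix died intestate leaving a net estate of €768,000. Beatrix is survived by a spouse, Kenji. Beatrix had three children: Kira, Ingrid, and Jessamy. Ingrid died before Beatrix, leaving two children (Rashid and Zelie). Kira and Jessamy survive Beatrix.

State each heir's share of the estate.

Kenji takes three-eighths of €768,000 = €288,000. The remaining €480,000 passes to the descendants.
The descendants' portion (€480,000) is divided into 3 shares of €160,000: Kira and Jessamy each take €160,000; Ingrid's €160,000 share passes to Ingrid's issue.
Ingrid's share (€160,000) is divided into 2 shares of €80,000: Rashid and Zelie each take €80,000.

Kenji: €288,000; Kira: €160,000; Rashid: €80,000; Zelie: €80,000; Jessamy: €160,000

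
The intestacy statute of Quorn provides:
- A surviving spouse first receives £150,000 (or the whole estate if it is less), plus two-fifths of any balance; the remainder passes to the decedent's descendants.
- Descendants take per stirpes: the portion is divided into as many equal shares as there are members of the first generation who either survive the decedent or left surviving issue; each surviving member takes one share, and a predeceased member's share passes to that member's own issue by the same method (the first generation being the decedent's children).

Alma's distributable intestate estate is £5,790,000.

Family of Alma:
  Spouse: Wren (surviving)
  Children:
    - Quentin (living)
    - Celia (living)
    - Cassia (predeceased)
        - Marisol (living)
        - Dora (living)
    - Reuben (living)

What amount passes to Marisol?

Marisol receives £423,000.

Wren first takes £150,000, leaving a balance of £5,640,000. Wren then takes two-fifths of the balance (£2,256,000), for a total of £2,406,000. The remaining £3,384,000 passes to the descendants.
The descendants' portion (£3,384,000) is divided into 4 shares of £846,000: Quentin, Celia, and Reuben each take £846,000; Cassia's £846,000 share passes to Cassia's issue.
Cassia's share (£846,000) is divided into 2 shares of £423,000: Marisol and Dora each take £423,000.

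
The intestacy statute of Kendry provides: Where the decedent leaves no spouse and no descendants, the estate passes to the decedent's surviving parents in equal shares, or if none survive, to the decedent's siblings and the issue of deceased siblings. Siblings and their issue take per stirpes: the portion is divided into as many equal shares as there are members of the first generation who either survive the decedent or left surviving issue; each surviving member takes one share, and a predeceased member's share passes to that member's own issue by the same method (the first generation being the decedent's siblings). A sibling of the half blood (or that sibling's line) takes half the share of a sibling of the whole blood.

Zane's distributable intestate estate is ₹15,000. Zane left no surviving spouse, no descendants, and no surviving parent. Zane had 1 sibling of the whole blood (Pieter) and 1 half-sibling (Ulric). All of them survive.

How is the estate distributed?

Pieter: ₹10,000; Ulric: ₹5,000

The entire ₹15,000 passes to the siblings and their issue.
Counting each half-blood sibling's line as half a unit, there are 3/2 units in ₹15,000, so one unit is ₹10,000. Whole-blood lines (Pieter) take ₹10,000 each; half-blood lines (Ulric) take ₹5,000 each.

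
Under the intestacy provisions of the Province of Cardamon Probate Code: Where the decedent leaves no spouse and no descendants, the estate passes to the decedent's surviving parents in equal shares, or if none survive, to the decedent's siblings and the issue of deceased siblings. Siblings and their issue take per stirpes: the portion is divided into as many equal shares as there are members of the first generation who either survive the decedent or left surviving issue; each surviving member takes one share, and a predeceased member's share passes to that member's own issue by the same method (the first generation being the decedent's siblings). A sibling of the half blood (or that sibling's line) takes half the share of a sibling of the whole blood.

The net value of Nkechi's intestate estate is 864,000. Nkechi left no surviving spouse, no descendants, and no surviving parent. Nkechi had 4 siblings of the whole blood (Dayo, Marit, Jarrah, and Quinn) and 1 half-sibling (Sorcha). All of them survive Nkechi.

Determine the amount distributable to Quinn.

The entire 864,000 passes to the siblings and their issue.
Counting each half-blood sibling's line as half a unit, there are 9/2 units in 864,000, so one unit is 192,000. Whole-blood lines (Dayo, Marit, Jarrah, and Quinn) take 192,000 each; half-blood lines (Sorcha) take 96,000 each.

Quinn receives 192,000.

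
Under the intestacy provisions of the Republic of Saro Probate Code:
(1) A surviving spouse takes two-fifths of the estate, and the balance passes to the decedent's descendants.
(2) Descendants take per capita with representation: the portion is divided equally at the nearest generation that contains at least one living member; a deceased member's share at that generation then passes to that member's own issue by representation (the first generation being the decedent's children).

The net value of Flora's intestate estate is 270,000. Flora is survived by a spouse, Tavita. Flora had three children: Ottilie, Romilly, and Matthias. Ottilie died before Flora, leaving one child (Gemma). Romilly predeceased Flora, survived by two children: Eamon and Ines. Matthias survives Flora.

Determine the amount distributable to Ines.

Tavita takes two-fifths of 270,000 = 108,000. The remaining 162,000 passes to the descendants.
The descendants' portion (162,000) is divided into 3 shares of 54,000: Matthias takes 54,000; Ottilie's 54,000 share passes to Ottilie's issue; Romilly's 54,000 share passes to Romilly's issue.
Ottilie's share (54,000) passes entirely to Gemma.
Romilly's share (54,000) is divided into 2 shares of 27,000: Eamon and Ines each take 27,000.

Ines receives 27,000.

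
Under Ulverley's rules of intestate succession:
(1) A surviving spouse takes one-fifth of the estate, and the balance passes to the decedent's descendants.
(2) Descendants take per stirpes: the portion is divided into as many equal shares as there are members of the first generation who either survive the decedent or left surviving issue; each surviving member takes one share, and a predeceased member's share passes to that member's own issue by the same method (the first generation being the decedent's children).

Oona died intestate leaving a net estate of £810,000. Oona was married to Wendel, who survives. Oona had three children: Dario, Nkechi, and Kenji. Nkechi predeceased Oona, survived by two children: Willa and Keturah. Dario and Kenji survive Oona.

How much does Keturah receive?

Wendel takes one-fifth of £810,000 = £162,000. The remaining £648,000 passes to the descendants.
The descendants' portion (£648,000) is divided into 3 shares of £216,000: Dario and Kenji each take £216,000; Nkechi's £216,000 share passes to Nkechi's issue.
Nkechi's share (£216,000) is divided into 2 shares of £108,000: Willa and Keturah each take £108,000.

Keturah receives £108,000.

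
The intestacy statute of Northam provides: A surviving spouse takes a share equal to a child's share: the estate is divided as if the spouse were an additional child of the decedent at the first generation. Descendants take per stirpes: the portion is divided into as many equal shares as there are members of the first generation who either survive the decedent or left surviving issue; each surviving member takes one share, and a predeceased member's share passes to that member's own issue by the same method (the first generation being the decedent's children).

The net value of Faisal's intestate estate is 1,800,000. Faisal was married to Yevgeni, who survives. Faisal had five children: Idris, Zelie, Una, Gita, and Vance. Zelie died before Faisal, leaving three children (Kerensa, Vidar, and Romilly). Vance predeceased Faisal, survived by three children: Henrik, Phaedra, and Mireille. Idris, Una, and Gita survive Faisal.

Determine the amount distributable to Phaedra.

The spouse counts as an additional share at the children's level, so there are 6 primary shares of 300,000. Yevgeni takes one such share (300,000).
The children's combined portion (1,500,000) is divided into 5 shares of 300,000: Idris, Una, and Gita each take 300,000; Zelie's 300,000 share passes to Zelie's issue; Vance's 300,000 share passes to Vance's issue.
Zelie's share (300,000) is divided into 3 shares of 100,000: Kerensa, Vidar, and Romilly each take 100,000.
Vance's share (300,000) is divided into 3 shares of 100,000: Henrik, Phaedra, and Mireille each take 100,000.

Phaedra receives 100,000.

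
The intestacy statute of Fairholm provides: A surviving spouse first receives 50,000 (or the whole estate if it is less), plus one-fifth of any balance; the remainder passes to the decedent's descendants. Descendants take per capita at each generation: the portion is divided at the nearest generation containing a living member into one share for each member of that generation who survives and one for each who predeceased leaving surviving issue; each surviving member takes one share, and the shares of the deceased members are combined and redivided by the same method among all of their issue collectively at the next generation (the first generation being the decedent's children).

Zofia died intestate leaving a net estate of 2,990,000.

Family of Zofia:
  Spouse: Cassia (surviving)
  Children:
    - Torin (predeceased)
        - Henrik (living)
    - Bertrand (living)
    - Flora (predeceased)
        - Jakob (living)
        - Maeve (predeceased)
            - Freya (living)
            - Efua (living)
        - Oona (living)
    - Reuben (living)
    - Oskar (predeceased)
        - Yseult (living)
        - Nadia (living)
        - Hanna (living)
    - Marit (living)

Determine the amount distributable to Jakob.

Cassia first takes 50,000, leaving a balance of 2,940,000. Cassia then takes one-fifth of the balance (588,000), for a total of 638,000. The remaining 2,352,000 passes to the descendants.
The descendants' portion (2,352,000) is divided at the children's generation into 6 shares of 392,000. Bertrand, Reuben, and Marit each take 392,000. The 3 shares of the deceased (Torin, Flora, and Oskar) are combined into a pool of 1,176,000.
That pool (1,176,000) is divided at the grandchildren's generation into 7 shares of 168,000. Henrik, Jakob, Oona, Yseult, Nadia, and Hanna each take 168,000. The remaining share for the deceased Maeve (168,000) is carried to the next generation.
That pool (168,000) is divided at the great-grandchildren's generation equally among Freya and Efua: 84,000 each.

Jakob receives 168,000.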